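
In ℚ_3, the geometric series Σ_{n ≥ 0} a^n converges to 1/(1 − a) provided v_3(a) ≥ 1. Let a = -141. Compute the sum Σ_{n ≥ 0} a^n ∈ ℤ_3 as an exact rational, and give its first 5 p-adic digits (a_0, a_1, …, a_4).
Σ a^n = 1/(1 − a) = 1/142;  first 5 digits = (1, 1, 0, 0, 2)

v_3(a) = 1 ≥ 1, so the series converges in ℤ_3 to 1/(1 − a) = 1/(1 − (-141)) = 1/142. Expand this rational in ℤ_3: compute digits iteratively via d_i = x_i mod 3, x_{i+1} = (x_i − d_i)/3. The first 5 digits are (1, 1, 0, 0, 2).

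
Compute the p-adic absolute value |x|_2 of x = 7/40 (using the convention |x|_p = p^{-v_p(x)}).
|7/40|_2 = 8

Step 1 — compute v_2(x) by factoring powers of 2 out of the numerator and denominator: v_2(7/40) = -3. Step 2 — apply |x|_p = p^{-v_p(x)} = 2^{3} = 8.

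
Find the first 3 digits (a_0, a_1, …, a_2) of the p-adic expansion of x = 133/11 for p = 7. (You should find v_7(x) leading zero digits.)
(a_0, …, a_2) = (0, 3, 3)

v_7(133/11) = 1, so a_0 = ... = a_0 = 0. Factor out: x = 7^1 · u with u = 19/11 a unit in ℤ_7. Expand u iteratively via a_{v+i} = u_i mod 7, u_{i+1} = (u_i − a_{v+i})/7:
  u_0 = 19/11;  a_1 = 3;  u_1 = (u_0 − 3)/7 = -2/11
  u_1 = -2/11;  a_2 = 3;  u_2 = (u_1 − 3)/7 = -5/11
Digits: (0, 3, 3).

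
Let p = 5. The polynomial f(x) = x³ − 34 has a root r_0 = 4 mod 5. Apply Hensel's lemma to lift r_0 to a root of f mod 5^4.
r_3 = 494 (mod 625)

Hensel: r_{i+1} = r_i − f(r_i)/f′(r_i) mod 5^{i+2}, where f′(x) = 3x². Iterate:
  r_0 = 4 (mod 5)
  r_1 = 19 (mod 25)
  r_2 = 119 (mod 125)
  r_3 = 494 (mod 625)
Final: r = 494 with f(r) ≡ 0 mod 5^4.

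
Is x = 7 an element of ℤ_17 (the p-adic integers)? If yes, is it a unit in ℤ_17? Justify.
x ∈ ℤ_17^× (unit); v_17(x) = 0

ℤ_17 = {x ∈ ℚ_17 : v_17(x) ≥ 0} and ℤ_17^× = {x ∈ ℤ_17 : v_17(x) = 0}. Here v_17(7) = v_17(num) − v_17(den) = 0; compare against these criteria.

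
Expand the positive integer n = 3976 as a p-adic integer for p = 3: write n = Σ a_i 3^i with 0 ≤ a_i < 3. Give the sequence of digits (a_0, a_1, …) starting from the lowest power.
(a_0, a_1, …) = (1, 2, 0, 0, 1, 1, 2, 1)

Repeated division by 3 gives the digits low-to-high: 3976 = 1 + 2·3^1 + 1·3^4 + 1·3^5 + 2·3^6 + 1·3^7. Digit sequence: (1, 2, 0, 0, 1, 1, 2, 1).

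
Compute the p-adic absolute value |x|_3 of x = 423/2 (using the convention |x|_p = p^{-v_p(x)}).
|423/2|_3 = 1/9

Step 1 — compute v_3(x) by factoring powers of 3 out of the numerator and denominator: v_3(423/2) = 2. Step 2 — apply |x|_p = p^{-v_p(x)} = 3^{-2} = 1/9.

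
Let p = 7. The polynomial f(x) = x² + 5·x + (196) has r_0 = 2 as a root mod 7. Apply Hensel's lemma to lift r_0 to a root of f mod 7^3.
r_2 = 240 (mod 343)

Hensel: r_{i+1} = r_i − f(r_i)·(f′(r_i))^{-1} mod 7^{i+2}, f′(x) = 2x + 5. Iterate:
  r_0 = 2 (mod 7)
  r_1 = 44 (mod 49)
  r_2 = 240 (mod 343)
Final: r = 240 satisfies f(r) ≡ 0 mod 7^3.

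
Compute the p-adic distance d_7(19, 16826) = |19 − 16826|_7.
d_7(19, 16826) = 1/16807

Step 1 — x − y = 19 − 16826 = -16807. Step 2 — v_7(-16807) = 5 (factor: -16807 = −(7^5 · 1); the sign does not affect v_p). Step 3 — |x − y|_7 = 7^{-5} = 1/16807.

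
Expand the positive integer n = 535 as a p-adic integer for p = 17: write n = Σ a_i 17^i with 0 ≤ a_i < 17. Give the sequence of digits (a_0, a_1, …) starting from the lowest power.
(a_0, a_1, …) = (8, 14, 1)

Repeated division by 17 gives the digits low-to-high: 535 = 8 + 14·17^1 + 1·17^2. Digit sequence: (8, 14, 1).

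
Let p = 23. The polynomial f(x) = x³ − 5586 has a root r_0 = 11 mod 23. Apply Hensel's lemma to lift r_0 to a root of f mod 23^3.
r_2 = 7624 (mod 12167)

Hensel: r_{i+1} = r_i − f(r_i)/f′(r_i) mod 23^{i+2}, where f′(x) = 3x². Iterate:
  r_0 = 11 (mod 23)
  r_1 = 218 (mod 529)
  r_2 = 7624 (mod 12167)
Final: r = 7624 with f(r) ≡ 0 mod 23^3.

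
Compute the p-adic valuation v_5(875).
v_5(875) = 3

v_5(n) is the largest exponent k such that 5^k divides n. Factor out: 875 = 5^3 · 7. (Sign doesn't affect v_p.) So v_5(875) = 3.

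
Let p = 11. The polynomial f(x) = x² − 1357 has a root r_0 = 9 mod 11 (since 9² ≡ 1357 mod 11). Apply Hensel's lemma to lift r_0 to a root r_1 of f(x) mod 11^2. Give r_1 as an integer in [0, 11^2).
r_1 = 53 (mod 121)

Hensel's recurrence: r_{i+1} = r_i − f(r_i)·(f′(r_i))^{-1} mod 11^{i+2}, with f′(x) = 2x. Iterate:
  r_0 = 9 (mod 11)
  r_1 = 53 (mod 121)
Final: r_1 = 53, and one checks f(r_1) ≡ 0 mod 11^2.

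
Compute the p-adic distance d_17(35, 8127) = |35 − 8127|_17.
d_17(35, 8127) = 1/289

Step 1 — x − y = 35 − 8127 = -8092. Step 2 — v_17(-8092) = 2 (factor: -8092 = −(17^2 · 28); the sign does not affect v_p). Step 3 — |x − y|_17 = 17^{-2} = 1/289.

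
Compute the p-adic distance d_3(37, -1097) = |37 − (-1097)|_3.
d_3(37, -1097) = 1/81

Step 1 — x − y = 37 − (-1097) = 1134. Step 2 — v_3(1134) = 4 (factor: 1134 = (3^4 · 14); the sign does not affect v_p). Step 3 — |x − y|_3 = 3^{-4} = 1/81.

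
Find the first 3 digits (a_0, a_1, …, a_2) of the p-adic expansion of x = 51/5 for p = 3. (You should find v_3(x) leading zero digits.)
(a_0, …, a_2) = (0, 1, 2)

v_3(51/5) = 1, so a_0 = ... = a_0 = 0. Factor out: x = 3^1 · u with u = 17/5 a unit in ℤ_3. Expand u iteratively via a_{v+i} = u_i mod 3, u_{i+1} = (u_i − a_{v+i})/3:
  u_0 = 17/5;  a_1 = 1;  u_1 = (u_0 − 1)/3 = 4/5
  u_1 = 4/5;  a_2 = 2;  u_2 = (u_1 − 2)/3 = -2/5
Digits: (0, 1, 2).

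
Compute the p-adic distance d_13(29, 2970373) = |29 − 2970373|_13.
d_13(29, 2970373) = 1/371293

Step 1 — x − y = 29 − 2970373 = -2970344. Step 2 — v_13(-2970344) = 5 (factor: -2970344 = −(13^5 · 8); the sign does not affect v_p). Step 3 — |x − y|_13 = 13^{-5} = 1/371293.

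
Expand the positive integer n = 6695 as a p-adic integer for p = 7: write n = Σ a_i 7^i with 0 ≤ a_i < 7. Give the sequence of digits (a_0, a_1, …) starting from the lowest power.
(a_0, a_1, …) = (3, 4, 3, 5, 2)

Repeated division by 7 gives the digits low-to-high: 6695 = 3 + 4·7^1 + 3·7^2 + 5·7^3 + 2·7^4. Digit sequence: (3, 4, 3, 5, 2).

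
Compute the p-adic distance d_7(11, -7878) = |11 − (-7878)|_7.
d_7(11, -7878) = 1/343

Step 1 — x − y = 11 − (-7878) = 7889. Step 2 — v_7(7889) = 3 (factor: 7889 = (7^3 · 23); the sign does not affect v_p). Step 3 — |x − y|_7 = 7^{-3} = 1/343.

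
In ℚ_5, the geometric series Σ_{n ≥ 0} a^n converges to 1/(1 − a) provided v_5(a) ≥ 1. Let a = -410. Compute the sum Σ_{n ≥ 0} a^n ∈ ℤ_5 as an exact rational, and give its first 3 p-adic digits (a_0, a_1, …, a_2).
Σ a^n = 1/(1 − a) = 1/411;  first 3 digits = (1, 3, 2)

v_5(a) = 1 ≥ 1, so the series converges in ℤ_5 to 1/(1 − a) = 1/(1 − (-410)) = 1/411. Expand this rational in ℤ_5: compute digits iteratively via d_i = x_i mod 5, x_{i+1} = (x_i − d_i)/5. The first 3 digits are (1, 3, 2).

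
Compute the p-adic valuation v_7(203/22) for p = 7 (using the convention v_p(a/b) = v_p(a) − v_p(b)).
v_7(203/22) = 1

Factor powers of 7 from the numerator and denominator of the reduced fraction: 203 = 7^1 · 29 and 22 = 7^0 · 22. Apply v_p(a/b) = v_p(a) − v_p(b): v_7(203/22) = 1 − 0 = 1.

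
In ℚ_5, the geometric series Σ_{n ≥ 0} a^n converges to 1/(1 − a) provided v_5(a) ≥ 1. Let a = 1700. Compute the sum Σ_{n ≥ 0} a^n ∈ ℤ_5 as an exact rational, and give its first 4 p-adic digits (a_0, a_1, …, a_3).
Σ a^n = 1/(1 − a) = -1/1699;  first 4 digits = (1, 0, 3, 3)

v_5(a) = 2 ≥ 1, so the series converges in ℤ_5 to 1/(1 − a) = 1/(1 − 1700) = -1/1699. Expand this rational in ℤ_5: compute digits iteratively via d_i = x_i mod 5, x_{i+1} = (x_i − d_i)/5. The first 4 digits are (1, 0, 3, 3).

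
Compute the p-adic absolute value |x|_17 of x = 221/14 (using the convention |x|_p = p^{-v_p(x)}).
|221/14|_17 = 1/17

Step 1 — compute v_17(x) by factoring powers of 17 out of the numerator and denominator: v_17(221/14) = 1. Step 2 — apply |x|_p = p^{-v_p(x)} = 17^{-1} = 1/17.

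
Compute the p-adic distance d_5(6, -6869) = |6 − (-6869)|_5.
d_5(6, -6869) = 1/625

Step 1 — x − y = 6 − (-6869) = 6875. Step 2 — v_5(6875) = 4 (factor: 6875 = (5^4 · 11); the sign does not affect v_p). Step 3 — |x − y|_5 = 5^{-4} = 1/625.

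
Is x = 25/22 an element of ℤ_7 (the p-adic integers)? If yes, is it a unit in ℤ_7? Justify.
x ∈ ℤ_7^× (unit); v_7(x) = 0

ℤ_7 = {x ∈ ℚ_7 : v_7(x) ≥ 0} and ℤ_7^× = {x ∈ ℤ_7 : v_7(x) = 0}. Here v_7(25/22) = v_7(num) − v_7(den) = 0; compare against these criteria.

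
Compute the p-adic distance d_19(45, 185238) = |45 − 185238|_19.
d_19(45, 185238) = 1/6859

Step 1 — x − y = 45 − 185238 = -185193. Step 2 — v_19(-185193) = 3 (factor: -185193 = −(19^3 · 27); the sign does not affect v_p). Step 3 — |x − y|_19 = 19^{-3} = 1/6859.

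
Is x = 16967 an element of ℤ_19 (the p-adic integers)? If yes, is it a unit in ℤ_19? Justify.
x ∈ ℤ_19 but not a unit; v_19(x) = 2 > 0

ℤ_19 = {x ∈ ℚ_19 : v_19(x) ≥ 0} and ℤ_19^× = {x ∈ ℤ_19 : v_19(x) = 0}. Here v_19(16967) = v_19(num) − v_19(den) = 2; compare against these criteria.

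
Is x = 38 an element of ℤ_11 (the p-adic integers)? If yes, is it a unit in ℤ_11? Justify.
x ∈ ℤ_11^× (unit); v_11(x) = 0

ℤ_11 = {x ∈ ℚ_11 : v_11(x) ≥ 0} and ℤ_11^× = {x ∈ ℤ_11 : v_11(x) = 0}. Here v_11(38) = v_11(num) − v_11(den) = 0; compare against these criteria.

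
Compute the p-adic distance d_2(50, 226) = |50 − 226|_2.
d_2(50, 226) = 1/16

Step 1 — x − y = 50 − 226 = -176. Step 2 — v_2(-176) = 4 (factor: -176 = −(2^4 · 11); the sign does not affect v_p). Step 3 — |x − y|_2 = 2^{-4} = 1/16.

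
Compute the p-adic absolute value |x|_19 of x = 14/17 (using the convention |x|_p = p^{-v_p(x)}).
|14/17|_19 = 1

Step 1 — compute v_19(x) by factoring powers of 19 out of the numerator and denominator: v_19(14/17) = 0. Step 2 — apply |x|_p = p^{-v_p(x)} = 19^{0} = 1.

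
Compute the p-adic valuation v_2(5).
v_2(5) = 0

v_2(n) is the largest exponent k such that 2^k divides n. Factor out: 5 = 2^0 · 5. (Sign doesn't affect v_p.) So v_2(5) = 0.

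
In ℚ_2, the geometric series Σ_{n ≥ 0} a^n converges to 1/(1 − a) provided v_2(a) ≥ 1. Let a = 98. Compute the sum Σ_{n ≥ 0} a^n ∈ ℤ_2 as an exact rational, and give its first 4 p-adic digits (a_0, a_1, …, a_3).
Σ a^n = 1/(1 − a) = -1/97;  first 4 digits = (1, 1, 1, 1)

v_2(a) = 1 ≥ 1, so the series converges in ℤ_2 to 1/(1 − a) = 1/(1 − 98) = -1/97. Expand this rational in ℤ_2: compute digits iteratively via d_i = x_i mod 2, x_{i+1} = (x_i − d_i)/2. The first 4 digits are (1, 1, 1, 1).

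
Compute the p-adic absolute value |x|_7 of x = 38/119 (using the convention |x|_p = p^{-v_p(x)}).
|38/119|_7 = 7

Step 1 — compute v_7(x) by factoring powers of 7 out of the numerator and denominator: v_7(38/119) = -1. Step 2 — apply |x|_p = p^{-v_p(x)} = 7^{1} = 7.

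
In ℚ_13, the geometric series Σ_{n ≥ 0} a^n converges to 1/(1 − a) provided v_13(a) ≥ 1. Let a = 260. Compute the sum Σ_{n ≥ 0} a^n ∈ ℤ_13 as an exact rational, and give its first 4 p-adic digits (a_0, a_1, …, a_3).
Σ a^n = 1/(1 − a) = -1/259;  first 4 digits = (1, 7, 11, 9)

v_13(a) = 1 ≥ 1, so the series converges in ℤ_13 to 1/(1 − a) = 1/(1 − 260) = -1/259. Expand this rational in ℤ_13: compute digits iteratively via d_i = x_i mod 13, x_{i+1} = (x_i − d_i)/13. The first 4 digits are (1, 7, 11, 9).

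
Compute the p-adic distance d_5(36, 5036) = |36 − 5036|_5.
d_5(36, 5036) = 1/625

Step 1 — x − y = 36 − 5036 = -5000. Step 2 — v_5(-5000) = 4 (factor: -5000 = −(5^4 · 8); the sign does not affect v_p). Step 3 — |x − y|_5 = 5^{-4} = 1/625.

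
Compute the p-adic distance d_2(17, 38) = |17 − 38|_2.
d_2(17, 38) = 1

Step 1 — x − y = 17 − 38 = -21. Step 2 — v_2(-21) = 0 (factor: -21 = −(2^0 · 21); the sign does not affect v_p). Step 3 — |x − y|_2 = 2^{0} = 1.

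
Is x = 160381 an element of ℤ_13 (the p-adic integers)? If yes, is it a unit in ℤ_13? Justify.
x ∈ ℤ_13 but not a unit; v_13(x) = 3 > 0

ℤ_13 = {x ∈ ℚ_13 : v_13(x) ≥ 0} and ℤ_13^× = {x ∈ ℤ_13 : v_13(x) = 0}. Here v_13(160381) = v_13(num) − v_13(den) = 3; compare against these criteria.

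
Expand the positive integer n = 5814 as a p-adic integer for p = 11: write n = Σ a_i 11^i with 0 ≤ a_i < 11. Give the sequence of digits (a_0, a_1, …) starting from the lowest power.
(a_0, a_1, …) = (6, 0, 4, 4)

Repeated division by 11 gives the digits low-to-high: 5814 = 6 + 4·11^2 + 4·11^3. Digit sequence: (6, 0, 4, 4).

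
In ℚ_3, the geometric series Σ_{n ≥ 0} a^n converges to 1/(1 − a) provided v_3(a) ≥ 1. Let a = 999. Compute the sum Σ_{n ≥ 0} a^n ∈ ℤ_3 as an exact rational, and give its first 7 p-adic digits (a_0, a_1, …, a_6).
Σ a^n = 1/(1 − a) = -1/998;  first 7 digits = (1, 0, 0, 1, 0, 1, 2)

v_3(a) = 3 ≥ 1, so the series converges in ℤ_3 to 1/(1 − a) = 1/(1 − 999) = -1/998. Expand this rational in ℤ_3: compute digits iteratively via d_i = x_i mod 3, x_{i+1} = (x_i − d_i)/3. The first 7 digits are (1, 0, 0, 1, 0, 1, 2).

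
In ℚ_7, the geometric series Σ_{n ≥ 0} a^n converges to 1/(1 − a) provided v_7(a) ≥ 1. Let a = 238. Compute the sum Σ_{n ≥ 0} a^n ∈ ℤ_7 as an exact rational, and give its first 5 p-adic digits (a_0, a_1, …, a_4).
Σ a^n = 1/(1 − a) = -1/237;  first 5 digits = (1, 6, 5, 3, 4)

v_7(a) = 1 ≥ 1, so the series converges in ℤ_7 to 1/(1 − a) = 1/(1 − 238) = -1/237. Expand this rational in ℤ_7: compute digits iteratively via d_i = x_i mod 7, x_{i+1} = (x_i − d_i)/7. The first 5 digits are (1, 6, 5, 3, 4).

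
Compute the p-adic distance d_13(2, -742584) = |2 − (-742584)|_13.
d_13(2, -742584) = 1/371293

Step 1 — x − y = 2 − (-742584) = 742586. Step 2 — v_13(742586) = 5 (factor: 742586 = (13^5 · 2); the sign does not affect v_p). Step 3 — |x − y|_13 = 13^{-5} = 1/371293.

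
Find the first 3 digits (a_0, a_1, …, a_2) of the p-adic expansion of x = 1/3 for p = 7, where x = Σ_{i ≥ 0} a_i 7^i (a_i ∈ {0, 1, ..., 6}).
(a_0, …, a_2) = (5, 4, 4)

v_7(1/3) = 0 (numerator and denominator both coprime to 7), so x ∈ ℤ_7^×. Compute digits iteratively via a_i = x_i mod 7, x_{i+1} = (x_i − a_i)/7, with x_0 = x:
  x_0 = 1/3;  a_0 = 5;  x_1 = (x_0 − 5)/7 = -2/3
  x_1 = -2/3;  a_1 = 4;  x_2 = (x_1 − 4)/7 = -2/3
  x_2 = -2/3;  a_2 = 4;  x_3 = (x_2 − 4)/7 = -2/3
Digits: (5, 4, 4).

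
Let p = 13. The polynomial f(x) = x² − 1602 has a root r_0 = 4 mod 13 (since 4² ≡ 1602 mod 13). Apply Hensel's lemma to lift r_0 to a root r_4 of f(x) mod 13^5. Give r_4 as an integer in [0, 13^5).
r_4 = 242675 (mod 371293)

Hensel's recurrence: r_{i+1} = r_i − f(r_i)·(f′(r_i))^{-1} mod 13^{i+2}, with f′(x) = 2x. Iterate:
  r_0 = 4 (mod 13)
  r_1 = 160 (mod 169)
  r_2 = 1005 (mod 2197)
  r_3 = 14187 (mod 28561)
  r_4 = 242675 (mod 371293)
Final: r_4 = 242675, and one checks f(r_4) ≡ 0 mod 13^5.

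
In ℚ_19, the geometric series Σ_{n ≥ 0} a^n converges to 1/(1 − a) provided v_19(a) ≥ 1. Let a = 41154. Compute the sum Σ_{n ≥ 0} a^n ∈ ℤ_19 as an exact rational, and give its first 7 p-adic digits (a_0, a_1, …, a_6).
Σ a^n = 1/(1 − a) = -1/41153;  first 7 digits = (1, 0, 0, 6, 0, 0, 17)

v_19(a) = 3 ≥ 1, so the series converges in ℤ_19 to 1/(1 − a) = 1/(1 − 41154) = -1/41153. Expand this rational in ℤ_19: compute digits iteratively via d_i = x_i mod 19, x_{i+1} = (x_i − d_i)/19. The first 7 digits are (1, 0, 0, 6, 0, 0, 17).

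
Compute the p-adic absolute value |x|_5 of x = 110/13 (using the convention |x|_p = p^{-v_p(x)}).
|110/13|_5 = 1/5

Step 1 — compute v_5(x) by factoring powers of 5 out of the numerator and denominator: v_5(110/13) = 1. Step 2 — apply |x|_p = p^{-v_p(x)} = 5^{-1} = 1/5.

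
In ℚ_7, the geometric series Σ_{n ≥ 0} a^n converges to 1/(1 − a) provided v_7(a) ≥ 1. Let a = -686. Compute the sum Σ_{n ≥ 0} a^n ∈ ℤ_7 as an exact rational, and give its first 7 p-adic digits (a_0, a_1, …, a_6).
Σ a^n = 1/(1 − a) = 1/687;  first 7 digits = (1, 0, 0, 5, 6, 6, 3)

v_7(a) = 3 ≥ 1, so the series converges in ℤ_7 to 1/(1 − a) = 1/(1 − (-686)) = 1/687. Expand this rational in ℤ_7: compute digits iteratively via d_i = x_i mod 7, x_{i+1} = (x_i − d_i)/7. The first 7 digits are (1, 0, 0, 5, 6, 6, 3).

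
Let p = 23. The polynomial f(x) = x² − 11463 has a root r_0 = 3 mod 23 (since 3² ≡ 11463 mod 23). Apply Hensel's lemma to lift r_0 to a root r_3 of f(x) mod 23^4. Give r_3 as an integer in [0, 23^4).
r_3 = 207693 (mod 279841)

Hensel's recurrence: r_{i+1} = r_i − f(r_i)·(f′(r_i))^{-1} mod 23^{i+2}, with f′(x) = 2x. Iterate:
  r_0 = 3 (mod 23)
  r_1 = 325 (mod 529)
  r_2 = 854 (mod 12167)
  r_3 = 207693 (mod 279841)
Final: r_3 = 207693, and one checks f(r_3) ≡ 0 mod 23^4.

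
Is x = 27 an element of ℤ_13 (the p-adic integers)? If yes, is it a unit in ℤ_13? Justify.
x ∈ ℤ_13^× (unit); v_13(x) = 0

ℤ_13 = {x ∈ ℚ_13 : v_13(x) ≥ 0} and ℤ_13^× = {x ∈ ℤ_13 : v_13(x) = 0}. Here v_13(27) = v_13(num) − v_13(den) = 0; compare against these criteria.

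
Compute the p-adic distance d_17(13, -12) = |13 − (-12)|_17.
d_17(13, -12) = 1

Step 1 — x − y = 13 − (-12) = 25. Step 2 — v_17(25) = 0 (factor: 25 = (17^0 · 25); the sign does not affect v_p). Step 3 — |x − y|_17 = 17^{0} = 1.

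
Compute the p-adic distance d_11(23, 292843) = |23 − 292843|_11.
d_11(23, 292843) = 1/14641

Step 1 — x − y = 23 − 292843 = -292820. Step 2 — v_11(-292820) = 4 (factor: -292820 = −(11^4 · 20); the sign does not affect v_p). Step 3 — |x − y|_11 = 11^{-4} = 1/14641.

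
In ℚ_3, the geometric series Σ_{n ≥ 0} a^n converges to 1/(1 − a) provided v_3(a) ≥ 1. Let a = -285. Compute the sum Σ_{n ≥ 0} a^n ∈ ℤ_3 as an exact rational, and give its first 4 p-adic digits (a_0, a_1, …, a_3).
Σ a^n = 1/(1 − a) = 1/286;  first 4 digits = (1, 1, 2, 1)

v_3(a) = 1 ≥ 1, so the series converges in ℤ_3 to 1/(1 − a) = 1/(1 − (-285)) = 1/286. Expand this rational in ℤ_3: compute digits iteratively via d_i = x_i mod 3, x_{i+1} = (x_i − d_i)/3. The first 4 digits are (1, 1, 2, 1).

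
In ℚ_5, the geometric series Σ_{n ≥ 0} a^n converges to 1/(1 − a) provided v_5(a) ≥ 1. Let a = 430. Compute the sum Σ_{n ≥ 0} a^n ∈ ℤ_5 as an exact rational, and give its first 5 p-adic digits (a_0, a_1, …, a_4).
Σ a^n = 1/(1 − a) = -1/429;  first 5 digits = (1, 1, 3, 3, 3)

v_5(a) = 1 ≥ 1, so the series converges in ℤ_5 to 1/(1 − a) = 1/(1 − 430) = -1/429. Expand this rational in ℤ_5: compute digits iteratively via d_i = x_i mod 5, x_{i+1} = (x_i − d_i)/5. The first 5 digits are (1, 1, 3, 3, 3).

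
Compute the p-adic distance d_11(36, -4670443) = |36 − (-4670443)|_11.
d_11(36, -4670443) = 1/161051

Step 1 — x − y = 36 − (-4670443) = 4670479. Step 2 — v_11(4670479) = 5 (factor: 4670479 = (11^5 · 29); the sign does not affect v_p). Step 3 — |x − y|_11 = 11^{-5} = 1/161051.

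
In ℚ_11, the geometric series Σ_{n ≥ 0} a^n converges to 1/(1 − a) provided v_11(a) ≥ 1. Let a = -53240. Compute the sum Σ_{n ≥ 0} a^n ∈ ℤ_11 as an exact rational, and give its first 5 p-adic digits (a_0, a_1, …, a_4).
Σ a^n = 1/(1 − a) = 1/53241;  first 5 digits = (1, 0, 0, 4, 7)

v_11(a) = 3 ≥ 1, so the series converges in ℤ_11 to 1/(1 − a) = 1/(1 − (-53240)) = 1/53241. Expand this rational in ℤ_11: compute digits iteratively via d_i = x_i mod 11, x_{i+1} = (x_i − d_i)/11. The first 5 digits are (1, 0, 0, 4, 7).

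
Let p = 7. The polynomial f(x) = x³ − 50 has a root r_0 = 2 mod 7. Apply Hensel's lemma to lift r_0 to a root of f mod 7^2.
r_1 = 30 (mod 49)

Hensel: r_{i+1} = r_i − f(r_i)/f′(r_i) mod 7^{i+2}, where f′(x) = 3x². Iterate:
  r_0 = 2 (mod 7)
  r_1 = 30 (mod 49)
Final: r = 30 with f(r) ≡ 0 mod 7^2.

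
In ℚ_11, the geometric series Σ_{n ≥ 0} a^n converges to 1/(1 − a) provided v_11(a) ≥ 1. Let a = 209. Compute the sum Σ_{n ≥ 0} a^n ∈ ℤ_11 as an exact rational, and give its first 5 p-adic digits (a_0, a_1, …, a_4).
Σ a^n = 1/(1 − a) = -1/208;  first 5 digits = (1, 8, 10, 5, 3)

v_11(a) = 1 ≥ 1, so the series converges in ℤ_11 to 1/(1 − a) = 1/(1 − 209) = -1/208. Expand this rational in ℤ_11: compute digits iteratively via d_i = x_i mod 11, x_{i+1} = (x_i − d_i)/11. The first 5 digits are (1, 8, 10, 5, 3).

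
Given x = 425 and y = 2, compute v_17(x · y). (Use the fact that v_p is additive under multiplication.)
v_17(850) = 1

v_p(x) = 1 (factor: 425 = 17^1 · 25); v_p(y) = 0 (factor: 2 = 17^0 · 2). Additivity: v_p(xy) = v_p(x) + v_p(y) = 1 + 0 = 1. (Direct check: xy = 850 = 17^1 · (50).)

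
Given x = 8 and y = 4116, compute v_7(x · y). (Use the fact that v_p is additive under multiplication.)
v_7(32928) = 3

v_p(x) = 0 (factor: 8 = 7^0 · 8); v_p(y) = 3 (factor: 4116 = 7^3 · 12). Additivity: v_p(xy) = v_p(x) + v_p(y) = 0 + 3 = 3. (Direct check: xy = 32928 = 7^3 · (96).)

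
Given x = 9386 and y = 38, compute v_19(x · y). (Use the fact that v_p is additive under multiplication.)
v_19(356668) = 3

v_p(x) = 2 (factor: 9386 = 19^2 · 26); v_p(y) = 1 (factor: 38 = 19^1 · 2). Additivity: v_p(xy) = v_p(x) + v_p(y) = 2 + 1 = 3. (Direct check: xy = 356668 = 19^3 · (52).)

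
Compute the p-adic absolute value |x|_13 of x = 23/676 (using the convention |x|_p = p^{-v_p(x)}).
|23/676|_13 = 169

Step 1 — compute v_13(x) by factoring powers of 13 out of the numerator and denominator: v_13(23/676) = -2. Step 2 — apply |x|_p = p^{-v_p(x)} = 13^{2} = 169.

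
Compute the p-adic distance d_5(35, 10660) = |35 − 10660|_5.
d_5(35, 10660) = 1/625

Step 1 — x − y = 35 − 10660 = -10625. Step 2 — v_5(-10625) = 4 (factor: -10625 = −(5^4 · 17); the sign does not affect v_p). Step 3 — |x − y|_5 = 5^{-4} = 1/625.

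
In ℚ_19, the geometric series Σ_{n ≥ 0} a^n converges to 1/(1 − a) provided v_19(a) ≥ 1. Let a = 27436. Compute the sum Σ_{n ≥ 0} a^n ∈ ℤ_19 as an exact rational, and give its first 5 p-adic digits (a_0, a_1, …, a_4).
Σ a^n = 1/(1 − a) = -1/27435;  first 5 digits = (1, 0, 0, 4, 0)

v_19(a) = 3 ≥ 1, so the series converges in ℤ_19 to 1/(1 − a) = 1/(1 − 27436) = -1/27435. Expand this rational in ℤ_19: compute digits iteratively via d_i = x_i mod 19, x_{i+1} = (x_i − d_i)/19. The first 5 digits are (1, 0, 0, 4, 0).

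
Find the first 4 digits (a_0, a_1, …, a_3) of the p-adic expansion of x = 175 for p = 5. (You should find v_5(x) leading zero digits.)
(a_0, …, a_3) = (0, 0, 2, 1)

v_5(175) = 2, so a_0 = ... = a_1 = 0. Factor out: x = 5^2 · u with u = 7 a unit in ℤ_5. Expand u iteratively via a_{v+i} = u_i mod 5, u_{i+1} = (u_i − a_{v+i})/5:
  u_0 = 7;  a_2 = 2;  u_1 = (u_0 − 2)/5 = 1
  u_1 = 1;  a_3 = 1;  u_2 = (u_1 − 1)/5 = 0
Digits: (0, 0, 2, 1).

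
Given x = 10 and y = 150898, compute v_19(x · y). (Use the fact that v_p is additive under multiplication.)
v_19(1508980) = 3

v_p(x) = 0 (factor: 10 = 19^0 · 10); v_p(y) = 3 (factor: 150898 = 19^3 · 22). Additivity: v_p(xy) = v_p(x) + v_p(y) = 0 + 3 = 3. (Direct check: xy = 1508980 = 19^3 · (220).)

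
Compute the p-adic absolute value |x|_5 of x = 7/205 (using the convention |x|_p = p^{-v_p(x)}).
|7/205|_5 = 5

Step 1 — compute v_5(x) by factoring powers of 5 out of the numerator and denominator: v_5(7/205) = -1. Step 2 — apply |x|_p = p^{-v_p(x)} = 5^{1} = 5.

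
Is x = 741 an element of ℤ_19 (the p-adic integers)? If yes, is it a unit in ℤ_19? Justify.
x ∈ ℤ_19 but not a unit; v_19(x) = 1 > 0

ℤ_19 = {x ∈ ℚ_19 : v_19(x) ≥ 0} and ℤ_19^× = {x ∈ ℤ_19 : v_19(x) = 0}. Here v_19(741) = v_19(num) − v_19(den) = 1; compare against these criteria.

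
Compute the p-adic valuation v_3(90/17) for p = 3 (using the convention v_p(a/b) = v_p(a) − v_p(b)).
v_3(90/17) = 2

Factor powers of 3 from the numerator and denominator of the reduced fraction: 90 = 3^2 · 10 and 17 = 3^0 · 17. Apply v_p(a/b) = v_p(a) − v_p(b): v_3(90/17) = 2 − 0 = 2.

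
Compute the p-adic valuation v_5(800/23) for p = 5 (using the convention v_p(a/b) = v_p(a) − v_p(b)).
v_5(800/23) = 2

Factor powers of 5 from the numerator and denominator of the reduced fraction: 800 = 5^2 · 32 and 23 = 5^0 · 23. Apply v_p(a/b) = v_p(a) − v_p(b): v_5(800/23) = 2 − 0 = 2.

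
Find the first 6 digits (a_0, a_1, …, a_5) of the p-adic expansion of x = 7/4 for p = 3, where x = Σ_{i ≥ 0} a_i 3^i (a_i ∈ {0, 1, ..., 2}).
(a_0, …, a_5) = (1, 1, 2, 0, 2, 0)

v_3(7/4) = 0 (numerator and denominator both coprime to 3), so x ∈ ℤ_3^×. Compute digits iteratively via a_i = x_i mod 3, x_{i+1} = (x_i − a_i)/3, with x_0 = x:
  x_0 = 7/4;  a_0 = 1;  x_1 = (x_0 − 1)/3 = 1/4
  x_1 = 1/4;  a_1 = 1;  x_2 = (x_1 − 1)/3 = -1/4
  x_2 = -1/4;  a_2 = 2;  x_3 = (x_2 − 2)/3 = -3/4
  x_3 = -3/4;  a_3 = 0;  x_4 = (x_3 − 0)/3 = -1/4
  x_4 = -1/4;  a_4 = 2;  x_5 = (x_4 − 2)/3 = -3/4
  x_5 = -3/4;  a_5 = 0;  x_6 = (x_5 − 0)/3 = -1/4
Digits: (1, 1, 2, 0, 2, 0).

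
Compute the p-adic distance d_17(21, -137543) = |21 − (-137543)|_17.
d_17(21, -137543) = 1/4913

Step 1 — x − y = 21 − (-137543) = 137564. Step 2 — v_17(137564) = 3 (factor: 137564 = (17^3 · 28); the sign does not affect v_p). Step 3 — |x − y|_17 = 17^{-3} = 1/4913.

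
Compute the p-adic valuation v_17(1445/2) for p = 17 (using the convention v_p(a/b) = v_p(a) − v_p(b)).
v_17(1445/2) = 2

Factor powers of 17 from the numerator and denominator of the reduced fraction: 1445 = 17^2 · 5 and 2 = 17^0 · 2. Apply v_p(a/b) = v_p(a) − v_p(b): v_17(1445/2) = 2 − 0 = 2.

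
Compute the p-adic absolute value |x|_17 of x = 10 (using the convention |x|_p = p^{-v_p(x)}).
|10|_17 = 1

Step 1 — compute v_17(x) by factoring powers of 17 out of the numerator and denominator: v_17(10) = 0. Step 2 — apply |x|_p = p^{-v_p(x)} = 17^{0} = 1.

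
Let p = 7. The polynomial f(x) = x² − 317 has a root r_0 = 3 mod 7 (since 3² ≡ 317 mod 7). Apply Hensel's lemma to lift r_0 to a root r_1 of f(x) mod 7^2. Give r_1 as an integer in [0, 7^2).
r_1 = 38 (mod 49)

Hensel's recurrence: r_{i+1} = r_i − f(r_i)·(f′(r_i))^{-1} mod 7^{i+2}, with f′(x) = 2x. Iterate:
  r_0 = 3 (mod 7)
  r_1 = 38 (mod 49)
Final: r_1 = 38, and one checks f(r_1) ≡ 0 mod 7^2.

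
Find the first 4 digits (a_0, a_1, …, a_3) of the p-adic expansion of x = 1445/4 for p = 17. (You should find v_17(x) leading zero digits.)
(a_0, …, a_3) = (0, 0, 14, 12)

v_17(1445/4) = 2, so a_0 = ... = a_1 = 0. Factor out: x = 17^2 · u with u = 5/4 a unit in ℤ_17. Expand u iteratively via a_{v+i} = u_i mod 17, u_{i+1} = (u_i − a_{v+i})/17:
  u_0 = 5/4;  a_2 = 14;  u_1 = (u_0 − 14)/17 = -3/4
  u_1 = -3/4;  a_3 = 12;  u_2 = (u_1 − 12)/17 = -3/4
Digits: (0, 0, 14, 12).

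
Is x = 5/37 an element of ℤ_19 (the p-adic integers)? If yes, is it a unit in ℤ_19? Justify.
x ∈ ℤ_19^× (unit); v_19(x) = 0

ℤ_19 = {x ∈ ℚ_19 : v_19(x) ≥ 0} and ℤ_19^× = {x ∈ ℤ_19 : v_19(x) = 0}. Here v_19(5/37) = v_19(num) − v_19(den) = 0; compare against these criteria.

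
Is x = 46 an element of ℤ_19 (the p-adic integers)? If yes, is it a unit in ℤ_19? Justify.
x ∈ ℤ_19^× (unit); v_19(x) = 0

ℤ_19 = {x ∈ ℚ_19 : v_19(x) ≥ 0} and ℤ_19^× = {x ∈ ℤ_19 : v_19(x) = 0}. Here v_19(46) = v_19(num) − v_19(den) = 0; compare against these criteria.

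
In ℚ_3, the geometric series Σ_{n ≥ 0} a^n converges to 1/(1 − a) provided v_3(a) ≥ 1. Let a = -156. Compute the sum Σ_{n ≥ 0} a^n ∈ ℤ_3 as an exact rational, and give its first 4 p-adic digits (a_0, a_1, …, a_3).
Σ a^n = 1/(1 − a) = 1/157;  first 4 digits = (1, 2, 1, 0)

v_3(a) = 1 ≥ 1, so the series converges in ℤ_3 to 1/(1 − a) = 1/(1 − (-156)) = 1/157. Expand this rational in ℤ_3: compute digits iteratively via d_i = x_i mod 3, x_{i+1} = (x_i − d_i)/3. The first 4 digits are (1, 2, 1, 0).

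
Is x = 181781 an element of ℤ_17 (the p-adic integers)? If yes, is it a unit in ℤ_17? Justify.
x ∈ ℤ_17 but not a unit; v_17(x) = 3 > 0

ℤ_17 = {x ∈ ℚ_17 : v_17(x) ≥ 0} and ℤ_17^× = {x ∈ ℤ_17 : v_17(x) = 0}. Here v_17(181781) = v_17(num) − v_17(den) = 3; compare against these criteria.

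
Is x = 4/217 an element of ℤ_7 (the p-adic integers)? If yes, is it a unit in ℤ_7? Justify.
x ∉ ℤ_7 (v_7(x) = -1 < 0)

ℤ_7 = {x ∈ ℚ_7 : v_7(x) ≥ 0} and ℤ_7^× = {x ∈ ℤ_7 : v_7(x) = 0}. Here v_7(4/217) = v_7(num) − v_7(den) = -1; compare against these criteria.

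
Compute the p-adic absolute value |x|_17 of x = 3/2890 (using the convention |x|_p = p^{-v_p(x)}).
|3/2890|_17 = 289

Step 1 — compute v_17(x) by factoring powers of 17 out of the numerator and denominator: v_17(3/2890) = -2. Step 2 — apply |x|_p = p^{-v_p(x)} = 17^{2} = 289.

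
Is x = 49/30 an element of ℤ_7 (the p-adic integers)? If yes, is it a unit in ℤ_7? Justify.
x ∈ ℤ_7 but not a unit; v_7(x) = 2 > 0

ℤ_7 = {x ∈ ℚ_7 : v_7(x) ≥ 0} and ℤ_7^× = {x ∈ ℤ_7 : v_7(x) = 0}. Here v_7(49/30) = v_7(num) − v_7(den) = 2; compare against these criteria.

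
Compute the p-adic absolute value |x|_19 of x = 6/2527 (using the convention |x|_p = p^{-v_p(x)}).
|6/2527|_19 = 361

Step 1 — compute v_19(x) by factoring powers of 19 out of the numerator and denominator: v_19(6/2527) = -2. Step 2 — apply |x|_p = p^{-v_p(x)} = 19^{2} = 361.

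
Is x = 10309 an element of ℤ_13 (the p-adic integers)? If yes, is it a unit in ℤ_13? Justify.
x ∈ ℤ_13 but not a unit; v_13(x) = 2 > 0

ℤ_13 = {x ∈ ℚ_13 : v_13(x) ≥ 0} and ℤ_13^× = {x ∈ ℤ_13 : v_13(x) = 0}. Here v_13(10309) = v_13(num) − v_13(den) = 2; compare against these criteria.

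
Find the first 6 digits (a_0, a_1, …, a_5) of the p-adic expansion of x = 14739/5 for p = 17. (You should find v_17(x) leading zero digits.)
(a_0, …, a_5) = (0, 0, 0, 4, 10, 13)

v_17(14739/5) = 3, so a_0 = ... = a_2 = 0. Factor out: x = 17^3 · u with u = 3/5 a unit in ℤ_17. Expand u iteratively via a_{v+i} = u_i mod 17, u_{i+1} = (u_i − a_{v+i})/17:
  u_0 = 3/5;  a_3 = 4;  u_1 = (u_0 − 4)/17 = -1/5
  u_1 = -1/5;  a_4 = 10;  u_2 = (u_1 − 10)/17 = -3/5
  u_2 = -3/5;  a_5 = 13;  u_3 = (u_2 − 13)/17 = -4/5
Digits: (0, 0, 0, 4, 10, 13).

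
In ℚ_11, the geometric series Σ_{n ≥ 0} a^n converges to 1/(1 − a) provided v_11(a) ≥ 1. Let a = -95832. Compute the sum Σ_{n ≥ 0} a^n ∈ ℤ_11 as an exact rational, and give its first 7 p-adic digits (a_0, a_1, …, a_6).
Σ a^n = 1/(1 − a) = 1/95833;  first 7 digits = (1, 0, 0, 5, 4, 10, 2)

v_11(a) = 3 ≥ 1, so the series converges in ℤ_11 to 1/(1 − a) = 1/(1 − (-95832)) = 1/95833. Expand this rational in ℤ_11: compute digits iteratively via d_i = x_i mod 11, x_{i+1} = (x_i − d_i)/11. The first 7 digits are (1, 0, 0, 5, 4, 10, 2).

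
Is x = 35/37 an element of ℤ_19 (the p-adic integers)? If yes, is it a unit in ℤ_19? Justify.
x ∈ ℤ_19^× (unit); v_19(x) = 0

ℤ_19 = {x ∈ ℚ_19 : v_19(x) ≥ 0} and ℤ_19^× = {x ∈ ℤ_19 : v_19(x) = 0}. Here v_19(35/37) = v_19(num) − v_19(den) = 0; compare against these criteria.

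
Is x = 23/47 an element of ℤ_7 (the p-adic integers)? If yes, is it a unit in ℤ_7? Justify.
x ∈ ℤ_7^× (unit); v_7(x) = 0

ℤ_7 = {x ∈ ℚ_7 : v_7(x) ≥ 0} and ℤ_7^× = {x ∈ ℤ_7 : v_7(x) = 0}. Here v_7(23/47) = v_7(num) − v_7(den) = 0; compare against these criteria.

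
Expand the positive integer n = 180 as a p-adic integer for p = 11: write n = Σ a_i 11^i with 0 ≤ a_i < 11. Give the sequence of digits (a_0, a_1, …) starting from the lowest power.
(a_0, a_1, …) = (4, 5, 1)

Repeated division by 11 gives the digits low-to-high: 180 = 4 + 5·11^1 + 1·11^2. Digit sequence: (4, 5, 1).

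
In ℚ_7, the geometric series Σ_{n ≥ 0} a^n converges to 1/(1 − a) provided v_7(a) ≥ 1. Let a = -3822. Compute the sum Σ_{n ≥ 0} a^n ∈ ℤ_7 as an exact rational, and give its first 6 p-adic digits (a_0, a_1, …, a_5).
Σ a^n = 1/(1 − a) = 1/3823;  first 6 digits = (1, 0, 6, 2, 6, 0)

v_7(a) = 2 ≥ 1, so the series converges in ℤ_7 to 1/(1 − a) = 1/(1 − (-3822)) = 1/3823. Expand this rational in ℤ_7: compute digits iteratively via d_i = x_i mod 7, x_{i+1} = (x_i − d_i)/7. The first 6 digits are (1, 0, 6, 2, 6, 0).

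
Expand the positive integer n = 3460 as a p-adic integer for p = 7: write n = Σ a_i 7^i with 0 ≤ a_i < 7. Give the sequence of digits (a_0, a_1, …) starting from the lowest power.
(a_0, a_1, …) = (2, 4, 0, 3, 1)

Repeated division by 7 gives the digits low-to-high: 3460 = 2 + 4·7^1 + 3·7^3 + 1·7^4. Digit sequence: (2, 4, 0, 3, 1).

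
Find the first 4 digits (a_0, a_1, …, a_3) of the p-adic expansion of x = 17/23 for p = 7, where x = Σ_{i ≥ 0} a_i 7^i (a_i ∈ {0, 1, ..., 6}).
(a_0, …, a_3) = (5, 0, 6, 4)

v_7(17/23) = 0 (numerator and denominator both coprime to 7), so x ∈ ℤ_7^×. Compute digits iteratively via a_i = x_i mod 7, x_{i+1} = (x_i − a_i)/7, with x_0 = x:
  x_0 = 17/23;  a_0 = 5;  x_1 = (x_0 − 5)/7 = -14/23
  x_1 = -14/23;  a_1 = 0;  x_2 = (x_1 − 0)/7 = -2/23
  x_2 = -2/23;  a_2 = 6;  x_3 = (x_2 − 6)/7 = -20/23
  x_3 = -20/23;  a_3 = 4;  x_4 = (x_3 − 4)/7 = -16/23
Digits: (5, 0, 6, 4).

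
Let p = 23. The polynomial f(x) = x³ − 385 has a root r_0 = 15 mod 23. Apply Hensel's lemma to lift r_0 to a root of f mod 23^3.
r_2 = 6915 (mod 12167)

Hensel: r_{i+1} = r_i − f(r_i)/f′(r_i) mod 23^{i+2}, where f′(x) = 3x². Iterate:
  r_0 = 15 (mod 23)
  r_1 = 38 (mod 529)
  r_2 = 6915 (mod 12167)
Final: r = 6915 with f(r) ≡ 0 mod 23^3.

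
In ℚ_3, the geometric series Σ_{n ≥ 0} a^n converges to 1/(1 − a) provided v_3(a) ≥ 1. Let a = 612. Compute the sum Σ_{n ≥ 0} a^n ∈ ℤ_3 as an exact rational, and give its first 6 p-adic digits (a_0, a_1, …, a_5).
Σ a^n = 1/(1 − a) = -1/611;  first 6 digits = (1, 0, 2, 1, 2, 1)

v_3(a) = 2 ≥ 1, so the series converges in ℤ_3 to 1/(1 − a) = 1/(1 − 612) = -1/611. Expand this rational in ℤ_3: compute digits iteratively via d_i = x_i mod 3, x_{i+1} = (x_i − d_i)/3. The first 6 digits are (1, 0, 2, 1, 2, 1).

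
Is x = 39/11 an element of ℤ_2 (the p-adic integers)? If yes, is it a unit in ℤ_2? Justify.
x ∈ ℤ_2^× (unit); v_2(x) = 0

ℤ_2 = {x ∈ ℚ_2 : v_2(x) ≥ 0} and ℤ_2^× = {x ∈ ℤ_2 : v_2(x) = 0}. Here v_2(39/11) = v_2(num) − v_2(den) = 0; compare against these criteria.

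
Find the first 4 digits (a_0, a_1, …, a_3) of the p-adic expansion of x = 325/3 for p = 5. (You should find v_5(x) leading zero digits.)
(a_0, …, a_3) = (0, 0, 1, 4)

v_5(325/3) = 2, so a_0 = ... = a_1 = 0. Factor out: x = 5^2 · u with u = 13/3 a unit in ℤ_5. Expand u iteratively via a_{v+i} = u_i mod 5, u_{i+1} = (u_i − a_{v+i})/5:
  u_0 = 13/3;  a_2 = 1;  u_1 = (u_0 − 1)/5 = 2/3
  u_1 = 2/3;  a_3 = 4;  u_2 = (u_1 − 4)/5 = -2/3
Digits: (0, 0, 1, 4).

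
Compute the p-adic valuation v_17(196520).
v_17(196520) = 3

v_17(n) is the largest exponent k such that 17^k divides n. Factor out: 196520 = 17^3 · 40. (Sign doesn't affect v_p.) So v_17(196520) = 3.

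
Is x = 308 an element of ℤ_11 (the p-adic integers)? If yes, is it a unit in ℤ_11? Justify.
x ∈ ℤ_11 but not a unit; v_11(x) = 1 > 0

ℤ_11 = {x ∈ ℚ_11 : v_11(x) ≥ 0} and ℤ_11^× = {x ∈ ℤ_11 : v_11(x) = 0}. Here v_11(308) = v_11(num) − v_11(den) = 1; compare against these criteria.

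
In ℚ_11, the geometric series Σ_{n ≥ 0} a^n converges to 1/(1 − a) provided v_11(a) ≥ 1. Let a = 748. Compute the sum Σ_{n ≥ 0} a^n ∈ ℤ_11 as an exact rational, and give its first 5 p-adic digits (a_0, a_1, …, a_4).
Σ a^n = 1/(1 − a) = -1/747;  first 5 digits = (1, 2, 10, 10, 5)

v_11(a) = 1 ≥ 1, so the series converges in ℤ_11 to 1/(1 − a) = 1/(1 − 748) = -1/747. Expand this rational in ℤ_11: compute digits iteratively via d_i = x_i mod 11, x_{i+1} = (x_i − d_i)/11. The first 5 digits are (1, 2, 10, 10, 5).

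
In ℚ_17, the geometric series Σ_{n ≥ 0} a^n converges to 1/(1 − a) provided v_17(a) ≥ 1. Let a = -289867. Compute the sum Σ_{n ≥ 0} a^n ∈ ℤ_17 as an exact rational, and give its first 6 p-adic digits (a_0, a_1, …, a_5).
Σ a^n = 1/(1 − a) = 1/289868;  first 6 digits = (1, 0, 0, 9, 13, 16)

v_17(a) = 3 ≥ 1, so the series converges in ℤ_17 to 1/(1 − a) = 1/(1 − (-289867)) = 1/289868. Expand this rational in ℤ_17: compute digits iteratively via d_i = x_i mod 17, x_{i+1} = (x_i − d_i)/17. The first 6 digits are (1, 0, 0, 9, 13, 16).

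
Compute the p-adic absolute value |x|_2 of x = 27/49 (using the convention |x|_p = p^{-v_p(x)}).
|27/49|_2 = 1

Step 1 — compute v_2(x) by factoring powers of 2 out of the numerator and denominator: v_2(27/49) = 0. Step 2 — apply |x|_p = p^{-v_p(x)} = 2^{0} = 1.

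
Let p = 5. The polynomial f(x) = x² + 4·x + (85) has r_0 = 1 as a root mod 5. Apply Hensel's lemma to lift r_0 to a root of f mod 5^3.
r_2 = 11 (mod 125)

Hensel: r_{i+1} = r_i − f(r_i)·(f′(r_i))^{-1} mod 5^{i+2}, f′(x) = 2x + 4. Iterate:
  r_0 = 1 (mod 5)
  r_1 = 11 (mod 25)
  r_2 = 11 (mod 125)
Final: r = 11 satisfies f(r) ≡ 0 mod 5^3.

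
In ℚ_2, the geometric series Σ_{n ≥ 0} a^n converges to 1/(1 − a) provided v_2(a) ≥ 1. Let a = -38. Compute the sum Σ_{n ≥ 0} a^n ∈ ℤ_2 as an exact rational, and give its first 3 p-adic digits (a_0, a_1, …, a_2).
Σ a^n = 1/(1 − a) = 1/39;  first 3 digits = (1, 1, 1)

v_2(a) = 1 ≥ 1, so the series converges in ℤ_2 to 1/(1 − a) = 1/(1 − (-38)) = 1/39. Expand this rational in ℤ_2: compute digits iteratively via d_i = x_i mod 2, x_{i+1} = (x_i − d_i)/2. The first 3 digits are (1, 1, 1).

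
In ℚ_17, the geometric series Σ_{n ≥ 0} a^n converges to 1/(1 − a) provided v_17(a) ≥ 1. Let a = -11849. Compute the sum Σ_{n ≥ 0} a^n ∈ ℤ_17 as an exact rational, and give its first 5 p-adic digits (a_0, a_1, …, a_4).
Σ a^n = 1/(1 − a) = 1/11850;  first 5 digits = (1, 0, 10, 14, 14)

v_17(a) = 2 ≥ 1, so the series converges in ℤ_17 to 1/(1 − a) = 1/(1 − (-11849)) = 1/11850. Expand this rational in ℤ_17: compute digits iteratively via d_i = x_i mod 17, x_{i+1} = (x_i − d_i)/17. The first 5 digits are (1, 0, 10, 14, 14).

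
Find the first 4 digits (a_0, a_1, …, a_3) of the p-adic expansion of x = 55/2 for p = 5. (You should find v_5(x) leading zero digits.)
(a_0, …, a_3) = (0, 3, 3, 2)

v_5(55/2) = 1, so a_0 = ... = a_0 = 0. Factor out: x = 5^1 · u with u = 11/2 a unit in ℤ_5. Expand u iteratively via a_{v+i} = u_i mod 5, u_{i+1} = (u_i − a_{v+i})/5:
  u_0 = 11/2;  a_1 = 3;  u_1 = (u_0 − 3)/5 = 1/2
  u_1 = 1/2;  a_2 = 3;  u_2 = (u_1 − 3)/5 = -1/2
  u_2 = -1/2;  a_3 = 2;  u_3 = (u_2 − 2)/5 = -1/2
Digits: (0, 3, 3, 2).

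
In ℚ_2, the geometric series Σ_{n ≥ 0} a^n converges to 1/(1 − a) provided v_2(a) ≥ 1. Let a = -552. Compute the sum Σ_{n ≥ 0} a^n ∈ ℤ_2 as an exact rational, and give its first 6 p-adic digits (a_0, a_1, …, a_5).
Σ a^n = 1/(1 − a) = 1/553;  first 6 digits = (1, 0, 0, 1, 1, 0)

v_2(a) = 3 ≥ 1, so the series converges in ℤ_2 to 1/(1 − a) = 1/(1 − (-552)) = 1/553. Expand this rational in ℤ_2: compute digits iteratively via d_i = x_i mod 2, x_{i+1} = (x_i − d_i)/2. The first 6 digits are (1, 0, 0, 1, 1, 0).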